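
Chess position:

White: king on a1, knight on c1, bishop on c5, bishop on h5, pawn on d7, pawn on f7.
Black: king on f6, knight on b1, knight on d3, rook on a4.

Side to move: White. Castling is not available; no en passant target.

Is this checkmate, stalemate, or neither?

White to move; white king on a1.
In check: yes, from the black rook on a4.
King squares — b1: available; a2: attacked by Ra4; b2: attacked by Nd3.
Legal moves for White: Kxb1, Ba3, Na2.
White is in check but has 3 legal moves → neither.

neither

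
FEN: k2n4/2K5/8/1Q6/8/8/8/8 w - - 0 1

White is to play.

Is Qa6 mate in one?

After Qa6: black king on a8; in check: yes, from the white queen on a6.
King squares — a7: attacked by Qa6; b7: attacked by Qa6; b8: attacked by Kc7.
Black has no legal moves → checkmate.

yes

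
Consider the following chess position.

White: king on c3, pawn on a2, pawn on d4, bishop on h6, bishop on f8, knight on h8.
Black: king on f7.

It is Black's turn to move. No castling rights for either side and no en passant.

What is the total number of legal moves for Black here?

Black to move; king on f7.
In check: yes, from the white knight on h8.
Legal moves: Kg8, Ke8, Kf6, Ke6.
Count: 4.

4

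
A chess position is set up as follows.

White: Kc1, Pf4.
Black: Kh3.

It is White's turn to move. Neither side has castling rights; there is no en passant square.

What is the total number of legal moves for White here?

6

White to move; king on c1.
In check: no.
Legal moves: Kd2, Kc2, Kb2, Kd1, Kb1, f5.
Count: 6.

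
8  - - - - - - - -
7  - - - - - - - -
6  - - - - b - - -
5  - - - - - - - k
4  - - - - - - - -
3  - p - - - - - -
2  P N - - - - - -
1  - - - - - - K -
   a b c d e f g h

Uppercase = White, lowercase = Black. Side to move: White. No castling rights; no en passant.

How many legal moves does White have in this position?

12

White to move; king on g1.
In check: no.
Legal moves: Nc4, Na4, Nd3, Nd1, Kh2, Kg2, Kf2, Kh1, Kf1, axb3, a3, a4.
Count: 12.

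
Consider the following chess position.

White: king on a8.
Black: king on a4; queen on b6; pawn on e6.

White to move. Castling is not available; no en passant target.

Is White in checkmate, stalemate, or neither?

White to move; white king on a8.
In check: no.
King squares — a7: attacked by Qb6; b7: attacked by Qb6; b8: attacked by Qb6.
Legal moves for White: none.
Not in check and no legal moves → stalemate.

stalemate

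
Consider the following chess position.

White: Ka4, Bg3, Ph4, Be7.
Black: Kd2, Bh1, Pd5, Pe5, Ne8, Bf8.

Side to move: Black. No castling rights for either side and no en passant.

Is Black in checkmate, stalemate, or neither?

neither

Black to move; black king on d2.
In check: no.
Legal moves for Black include: Bg7, Bxe7, Bh6, Ng7, Nc7, Nf6, Nd6, Ke3, Kd3, Kc3, Ke2, Kc2, Kd1, Kc1, Be4, Bf3, Bg2, e4, ... (list truncated; more exist).
Black has legal moves and is not in check → neither.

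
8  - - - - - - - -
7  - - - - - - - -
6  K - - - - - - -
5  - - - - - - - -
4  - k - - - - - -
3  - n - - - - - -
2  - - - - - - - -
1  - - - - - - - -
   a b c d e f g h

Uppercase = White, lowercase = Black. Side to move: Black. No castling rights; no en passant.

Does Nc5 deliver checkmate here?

After Nc5: white king on a6; in check: yes, from the black knight on c5.
White has 2 legal replies: Ka7, Kb6.
In check but a legal move exists → not checkmate.

no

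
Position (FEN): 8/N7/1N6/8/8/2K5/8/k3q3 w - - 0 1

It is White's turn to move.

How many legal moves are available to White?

5

White to move; king on c3.
In check: yes, from the black queen on e1.
Legal moves: Kd4, Kc4, Kd3, Kb3, Kc2.
Count: 5.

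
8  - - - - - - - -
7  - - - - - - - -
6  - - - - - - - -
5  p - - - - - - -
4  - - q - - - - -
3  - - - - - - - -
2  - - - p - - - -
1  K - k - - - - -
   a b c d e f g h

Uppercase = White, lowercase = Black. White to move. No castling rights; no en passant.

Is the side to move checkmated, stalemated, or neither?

White to move; white king on a1.
In check: no.
King squares — b1: attacked by Kc1; a2: attacked by Qc4; b2: attacked by Kc1.
Legal moves for White: none.
Not in check and no legal moves → stalemate.

stalemate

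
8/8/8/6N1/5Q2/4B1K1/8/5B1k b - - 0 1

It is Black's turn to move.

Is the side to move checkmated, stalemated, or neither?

Black to move; black king on h1.
In check: no.
King squares — g1: attacked by Be3; g2: attacked by Bf1; h2: attacked by Kg3.
Legal moves for Black: none.
Not in check and no legal moves → stalemate.

stalemate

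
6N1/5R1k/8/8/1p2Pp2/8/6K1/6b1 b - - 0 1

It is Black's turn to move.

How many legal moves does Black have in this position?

3

Black to move; king on h7.
In check: yes, from the white rook on f7.
Legal moves: Kh8, Kxg8, Kg6.
Count: 3.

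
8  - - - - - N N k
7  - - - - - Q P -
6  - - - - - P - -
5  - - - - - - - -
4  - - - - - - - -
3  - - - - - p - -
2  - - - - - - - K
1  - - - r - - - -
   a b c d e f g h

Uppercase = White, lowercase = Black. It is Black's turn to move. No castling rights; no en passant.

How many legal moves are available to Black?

0

Black to move; king on h8.
In check: yes, from the white pawn on g7.
Legal moves: none.
Count: 0.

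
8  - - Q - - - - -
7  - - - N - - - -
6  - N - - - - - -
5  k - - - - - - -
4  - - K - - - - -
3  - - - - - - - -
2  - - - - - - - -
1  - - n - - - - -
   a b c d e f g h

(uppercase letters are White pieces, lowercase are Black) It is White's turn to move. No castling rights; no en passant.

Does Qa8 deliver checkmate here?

After Qa8: black king on a5; in check: yes, from the white queen on a8.
King squares — a4: attacked by Nb6; b4: attacked by Kc4; b5: attacked by Kc4; a6: attacked by Qa8; b6: attacked by Nd7.
Black has no legal moves → checkmate.

yes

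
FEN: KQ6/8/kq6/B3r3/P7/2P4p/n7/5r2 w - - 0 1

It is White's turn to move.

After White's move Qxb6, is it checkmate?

After Qxb6: black king on a6; in check: yes, from the white queen on b6.
King squares — a5: attacked by Qb6; b5: attacked by Pa4; b6: attacked by Ba5; a7: attacked by Qb6; b7: attacked by Qb6.
Black has no legal moves → checkmate.

yes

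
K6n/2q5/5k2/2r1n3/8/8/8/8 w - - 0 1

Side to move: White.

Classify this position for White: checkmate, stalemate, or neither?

White to move; white king on a8.
In check: no.
King squares — a7: attacked by Qc7; b7: attacked by Qc7; b8: attacked by Qc7.
Legal moves for White: none.
Not in check and no legal moves → stalemate.

stalemate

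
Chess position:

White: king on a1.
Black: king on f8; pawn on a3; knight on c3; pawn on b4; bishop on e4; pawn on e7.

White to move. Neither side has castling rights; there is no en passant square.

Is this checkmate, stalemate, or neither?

stalemate

White to move; white king on a1.
In check: no.
King squares — b1: attacked by Nc3; a2: attacked by Nc3; b2: attacked by Pa3.
Legal moves for White: none.
Not in check and no legal moves → stalemate.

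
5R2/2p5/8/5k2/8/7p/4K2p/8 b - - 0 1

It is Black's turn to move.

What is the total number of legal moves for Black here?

Black to move; king on f5.
In check: yes, from the white rook on f8.
Legal moves: Kg6, Ke6, Kg5, Ke5, Kg4, Ke4.
Count: 6.

6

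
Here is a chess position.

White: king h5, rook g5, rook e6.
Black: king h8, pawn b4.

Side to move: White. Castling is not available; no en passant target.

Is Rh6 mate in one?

yes

After Rh6: black king on h8; in check: yes, from the white rook on h6.
King squares — g7: attacked by Rg5; h7: attacked by Rh6; g8: attacked by Rg5.
Black has no legal moves → checkmate.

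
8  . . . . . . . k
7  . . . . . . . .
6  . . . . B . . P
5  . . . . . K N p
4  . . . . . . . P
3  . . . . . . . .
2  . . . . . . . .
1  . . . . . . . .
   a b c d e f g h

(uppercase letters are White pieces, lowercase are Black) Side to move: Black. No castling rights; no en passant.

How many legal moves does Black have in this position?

0

Black to move; king on h8.
In check: no.
Legal moves: none.
Count: 0.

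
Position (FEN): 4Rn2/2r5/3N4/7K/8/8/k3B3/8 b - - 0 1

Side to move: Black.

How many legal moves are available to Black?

Black to move; king on a2.
In check: no.
Legal moves: Nh7, Nd7, Ng6, Ne6, Rc8, Rh7+, Rg7, Rf7, Re7, Rd7, Rb7, Ra7, Rc6, Rc5+, Rc4, Rc3, Rc2, Rc1, Kb3, Ka3, Kb2, Kb1, Ka1.
Count: 23.

23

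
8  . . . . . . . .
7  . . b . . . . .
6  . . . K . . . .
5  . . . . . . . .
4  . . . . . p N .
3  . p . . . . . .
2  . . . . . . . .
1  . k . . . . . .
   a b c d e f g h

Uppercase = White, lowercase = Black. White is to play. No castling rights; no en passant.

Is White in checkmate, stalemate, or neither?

neither

White to move; white king on d6.
In check: yes, from the black bishop on c7.
King squares — c5: available; d5: available; e5: attacked by Bc7; c6: available; e6: available; c7: available; d7: available; e7: available.
Legal moves for White: Ke7, Kd7, Kxc7, Ke6, Kc6, Kd5, Kc5.
White is in check but has 7 legal moves → neither.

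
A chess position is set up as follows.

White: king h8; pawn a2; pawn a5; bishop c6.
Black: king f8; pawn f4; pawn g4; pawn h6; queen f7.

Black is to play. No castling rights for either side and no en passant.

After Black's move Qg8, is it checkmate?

After Qg8: white king on h8; in check: yes, from the black queen on g8.
King squares — g7: attacked by Kf8; h7: attacked by Qg8; g8: attacked by Kf8.
White has no legal moves → checkmate.

yes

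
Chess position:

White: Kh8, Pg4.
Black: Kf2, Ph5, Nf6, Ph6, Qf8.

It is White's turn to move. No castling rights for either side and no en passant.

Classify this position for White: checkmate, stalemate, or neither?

White to move; white king on h8.
In check: yes, from the black queen on f8.
King squares — g7: attacked by Qf8; h7: attacked by Nf6; g8: attacked by Nf6.
Legal moves for White: none.
In check with no legal moves → checkmate.

checkmate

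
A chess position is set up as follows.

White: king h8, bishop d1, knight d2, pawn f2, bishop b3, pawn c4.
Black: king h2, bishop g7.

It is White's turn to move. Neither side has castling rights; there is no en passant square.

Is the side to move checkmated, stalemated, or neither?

White to move; white king on h8.
In check: yes, from the black bishop on g7.
King squares — g7: available; h7: available; g8: available.
Legal moves for White: Kg8, Kh7, Kxg7.
White is in check but has 3 legal moves → neither.

neither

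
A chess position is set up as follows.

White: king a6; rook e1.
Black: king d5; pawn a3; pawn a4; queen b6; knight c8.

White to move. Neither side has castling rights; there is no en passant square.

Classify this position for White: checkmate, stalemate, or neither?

White to move; white king on a6.
In check: yes, from the black queen on b6.
King squares — a5: attacked by Qb6; b5: attacked by Qb6; b6: attacked by Nc8; a7: attacked by Qb6; b7: attacked by Qb6.
Legal moves for White: none.
In check with no legal moves → checkmate.

checkmate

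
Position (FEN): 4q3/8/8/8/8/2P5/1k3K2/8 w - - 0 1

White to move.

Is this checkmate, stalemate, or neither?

White to move; white king on f2.
In check: no.
Legal moves for White: Kg3, Kf3, Kg2, Kg1, Kf1, c4.
White has 6 legal moves and is not in check → neither.

neither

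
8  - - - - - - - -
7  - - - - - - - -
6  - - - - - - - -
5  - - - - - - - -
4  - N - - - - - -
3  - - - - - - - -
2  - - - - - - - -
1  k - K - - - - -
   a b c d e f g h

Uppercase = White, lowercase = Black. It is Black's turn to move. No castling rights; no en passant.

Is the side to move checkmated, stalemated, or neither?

stalemate

Black to move; black king on a1.
In check: no.
King squares — b1: attacked by Kc1; a2: attacked by Nb4; b2: attacked by Kc1.
Legal moves for Black: none.
Not in check and no legal moves → stalemate.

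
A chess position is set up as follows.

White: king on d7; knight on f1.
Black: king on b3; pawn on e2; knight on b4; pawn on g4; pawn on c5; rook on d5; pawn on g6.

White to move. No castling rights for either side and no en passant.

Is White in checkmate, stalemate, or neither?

neither

White to move; white king on d7.
In check: yes, from the black rook on d5.
Legal moves for White: Ke8, Kc8, Ke7, Kc7, Ke6.
White is in check but has 5 legal moves → neither.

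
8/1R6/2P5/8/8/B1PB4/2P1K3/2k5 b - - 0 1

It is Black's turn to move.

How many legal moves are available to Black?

0

Black to move; king on c1.
In check: yes, from the white bishop on a3.
Legal moves: none.
Count: 0.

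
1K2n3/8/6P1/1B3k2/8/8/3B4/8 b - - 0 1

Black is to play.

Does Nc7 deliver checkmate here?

After Nc7: white king on b8; in check: no.
White is not in check, so this cannot be checkmate.

no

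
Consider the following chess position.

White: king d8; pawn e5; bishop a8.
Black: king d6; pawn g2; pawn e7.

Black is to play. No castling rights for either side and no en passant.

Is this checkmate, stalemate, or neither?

neither

Black to move; black king on d6.
In check: yes, from the white pawn on e5.
Legal moves for Black: Ke6, Kxe5, Kc5.
Black is in check but has 3 legal moves → neither.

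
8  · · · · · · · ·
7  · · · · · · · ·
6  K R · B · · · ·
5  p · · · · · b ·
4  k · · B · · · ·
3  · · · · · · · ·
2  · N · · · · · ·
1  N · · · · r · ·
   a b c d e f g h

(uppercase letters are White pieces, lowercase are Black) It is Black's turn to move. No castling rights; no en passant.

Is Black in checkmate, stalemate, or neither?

Black to move; black king on a4.
In check: yes, from the white knight on b2.
King squares — a3: attacked by Bd6; b3: attacked by Na1; b4: attacked by Rb6; a5: own pawn; b5: attacked by Ka6.
Legal moves for Black: none.
In check with no legal moves → checkmate.

checkmate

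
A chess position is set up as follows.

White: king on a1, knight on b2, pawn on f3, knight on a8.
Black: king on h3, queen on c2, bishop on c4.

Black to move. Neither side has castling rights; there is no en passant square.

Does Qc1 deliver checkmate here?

After Qc1: white king on a1; in check: yes, from the black queen on c1.
King squares — b1: attacked by Qc1; a2: attacked by Bc4; b2: own knight.
White has no legal moves → checkmate.

yes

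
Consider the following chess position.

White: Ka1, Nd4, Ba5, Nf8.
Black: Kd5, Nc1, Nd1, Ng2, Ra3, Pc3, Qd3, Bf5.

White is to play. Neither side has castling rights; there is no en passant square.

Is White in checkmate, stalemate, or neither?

checkmate

White to move; white king on a1.
In check: yes, from the black rook on a3.
King squares — b1: attacked by Qd3; a2: attacked by Nc1; b2: attacked by Nd1.
Legal moves for White: none.
In check with no legal moves → checkmate.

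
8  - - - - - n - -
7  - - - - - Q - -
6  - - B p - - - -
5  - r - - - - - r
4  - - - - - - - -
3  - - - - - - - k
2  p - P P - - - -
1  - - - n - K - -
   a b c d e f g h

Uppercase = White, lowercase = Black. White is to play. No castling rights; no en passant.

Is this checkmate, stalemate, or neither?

White to move; white king on f1.
In check: no.
Legal moves for White include: Qg8, Qxf8, Qe8, Qh7, Qg7, Qe7, Qd7+, Qc7, Qb7, Qa7, Qg6, Qf6, Qe6+, Qxh5+, Qf5+, Qd5, Qf4, Qc4, ... (list truncated; more exist).
White has legal moves and is not in check → neither.

neither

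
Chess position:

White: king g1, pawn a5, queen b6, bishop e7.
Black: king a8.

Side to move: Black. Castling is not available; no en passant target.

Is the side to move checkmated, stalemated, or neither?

stalemate

Black to move; black king on a8.
In check: no.
King squares — a7: attacked by Qb6; b7: attacked by Qb6; b8: attacked by Qb6.
Legal moves for Black: none.
Not in check and no legal moves → stalemate.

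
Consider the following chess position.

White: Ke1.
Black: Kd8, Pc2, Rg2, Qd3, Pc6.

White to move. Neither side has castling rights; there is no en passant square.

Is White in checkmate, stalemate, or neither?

stalemate

White to move; white king on e1.
In check: no.
King squares — d1: attacked by Pc2; f1: attacked by Qd3; d2: attacked by Rg2; e2: attacked by Rg2; f2: attacked by Rg2.
Legal moves for White: none.
Not in check and no legal moves → stalemate.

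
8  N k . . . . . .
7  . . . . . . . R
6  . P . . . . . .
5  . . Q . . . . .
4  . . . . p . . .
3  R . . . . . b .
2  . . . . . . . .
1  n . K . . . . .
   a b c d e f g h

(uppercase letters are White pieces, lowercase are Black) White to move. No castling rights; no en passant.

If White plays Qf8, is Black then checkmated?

yes

After Qf8: black king on b8; in check: yes, from the white queen on f8.
King squares — a7: attacked by Ra3; b7: attacked by Rh7; c7: attacked by Pb6; a8: attacked by Ra3; c8: attacked by Qf8.
Black has no legal moves → checkmate.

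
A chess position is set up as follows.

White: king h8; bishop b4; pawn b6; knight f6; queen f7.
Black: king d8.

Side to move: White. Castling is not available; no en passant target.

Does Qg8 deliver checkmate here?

yes

After Qg8: black king on d8; in check: yes, from the white queen on g8.
King squares — c7: attacked by Pb6; d7: attacked by Nf6; e7: attacked by Bb4; c8: attacked by Qg8; e8: attacked by Nf6.
Black has no legal moves → checkmate.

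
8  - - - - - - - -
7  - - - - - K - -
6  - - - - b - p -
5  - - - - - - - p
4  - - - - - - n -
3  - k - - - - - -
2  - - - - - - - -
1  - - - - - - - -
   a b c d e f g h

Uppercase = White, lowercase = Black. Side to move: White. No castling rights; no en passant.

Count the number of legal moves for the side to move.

White to move; king on f7.
In check: yes, from the black bishop on e6.
Legal moves: Kf8, Ke8, Kg7, Ke7, Kxg6, Kxe6.
Count: 6.

6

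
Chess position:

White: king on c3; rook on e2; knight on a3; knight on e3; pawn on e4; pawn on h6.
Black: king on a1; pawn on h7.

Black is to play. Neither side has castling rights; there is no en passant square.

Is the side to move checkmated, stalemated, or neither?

stalemate

Black to move; black king on a1.
In check: no.
King squares — b1: attacked by Na3; a2: attacked by Re2; b2: attacked by Re2.
Legal moves for Black: none.
Not in check and no legal moves → stalemate.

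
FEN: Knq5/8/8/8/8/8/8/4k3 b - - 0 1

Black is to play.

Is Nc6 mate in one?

After Nc6: white king on a8; in check: yes, from the black queen on c8.
King squares — a7: attacked by Nc6; b7: attacked by Qc8; b8: attacked by Nc6.
White has no legal moves → checkmate.

yes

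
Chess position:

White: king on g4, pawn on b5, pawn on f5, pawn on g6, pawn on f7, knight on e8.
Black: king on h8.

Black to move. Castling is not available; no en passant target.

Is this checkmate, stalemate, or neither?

Black to move; black king on h8.
In check: no.
King squares — g7: attacked by Ne8; h7: attacked by Pg6; g8: attacked by Pf7.
Legal moves for Black: none.
Not in check and no legal moves → stalemate.

stalemate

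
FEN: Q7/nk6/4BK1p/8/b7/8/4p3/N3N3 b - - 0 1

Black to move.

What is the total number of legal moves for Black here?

4

Black to move; king on b7.
In check: yes, from the white queen on a8.
Legal moves: Kxa8, Kc7, Kb6, Ka6.
Count: 4.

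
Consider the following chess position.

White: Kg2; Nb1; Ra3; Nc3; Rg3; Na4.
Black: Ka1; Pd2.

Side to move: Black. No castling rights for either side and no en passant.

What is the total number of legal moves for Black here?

Black to move; king on a1.
In check: yes, from the white rook on a3.
Legal moves: none.
Count: 0.

0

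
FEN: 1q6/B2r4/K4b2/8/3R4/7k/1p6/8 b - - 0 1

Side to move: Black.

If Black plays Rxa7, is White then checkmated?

yes

After Rxa7: white king on a6; in check: yes, from the black rook on a7.
King squares — a5: attacked by Ra7; b5: attacked by Qb8; b6: attacked by Qb8; a7: attacked by Qb8; b7: attacked by Ra7.
White has no legal moves → checkmate.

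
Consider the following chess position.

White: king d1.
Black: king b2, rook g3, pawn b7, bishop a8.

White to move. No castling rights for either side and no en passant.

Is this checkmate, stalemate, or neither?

White to move; white king on d1.
In check: no.
Legal moves for White: Ke2, Kd2, Ke1.
White has 3 legal moves and is not in check → neither.

neither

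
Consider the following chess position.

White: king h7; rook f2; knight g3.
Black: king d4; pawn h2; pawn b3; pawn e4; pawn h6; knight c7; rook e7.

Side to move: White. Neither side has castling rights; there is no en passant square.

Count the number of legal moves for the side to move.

White to move; king on h7.
In check: yes, from the black rook on e7.
Legal moves: Kh8, Kg8, Kxh6, Kg6, Rf7.
Count: 5.

5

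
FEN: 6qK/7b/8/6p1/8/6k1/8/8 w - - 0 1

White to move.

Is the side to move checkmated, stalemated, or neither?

White to move; white king on h8.
In check: yes, from the black queen on g8.
King squares — g7: attacked by Qg8; h7: attacked by Qg8; g8: attacked by Bh7.
Legal moves for White: none.
In check with no legal moves → checkmate.

checkmate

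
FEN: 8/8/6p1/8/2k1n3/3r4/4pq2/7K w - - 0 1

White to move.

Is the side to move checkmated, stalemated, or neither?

White to move; white king on h1.
In check: no.
King squares — g1: attacked by Qf2; g2: attacked by Qf2; h2: attacked by Qf2.
Legal moves for White: none.
Not in check and no legal moves → stalemate.

stalemate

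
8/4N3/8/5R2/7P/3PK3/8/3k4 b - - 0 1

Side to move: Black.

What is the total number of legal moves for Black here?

3

Black to move; king on d1.
In check: no.
Legal moves: Kc2, Ke1, Kc1.
Count: 3.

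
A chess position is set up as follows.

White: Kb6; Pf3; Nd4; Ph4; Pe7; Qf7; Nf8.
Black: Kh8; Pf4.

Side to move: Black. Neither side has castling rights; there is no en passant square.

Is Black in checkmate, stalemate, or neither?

stalemate

Black to move; black king on h8.
In check: no.
King squares — g7: attacked by Qf7; h7: attacked by Qf7; g8: attacked by Qf7.
Legal moves for Black: none.
Not in check and no legal moves → stalemate.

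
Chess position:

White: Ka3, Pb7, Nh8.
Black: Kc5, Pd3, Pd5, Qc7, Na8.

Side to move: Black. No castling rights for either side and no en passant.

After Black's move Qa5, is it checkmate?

no

After Qa5: white king on a3; in check: yes, from the black queen on a5.
White has 2 legal replies: Kb3, Kb2.
In check but a legal move exists → not checkmate.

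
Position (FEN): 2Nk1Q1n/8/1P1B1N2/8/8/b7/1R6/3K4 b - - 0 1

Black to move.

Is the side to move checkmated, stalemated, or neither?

checkmate

Black to move; black king on d8.
In check: yes, from the white queen on f8.
King squares — c7: attacked by Pb6; d7: attacked by Nf6; e7: attacked by Bd6; c8: attacked by Qf8; e8: attacked by Nf6.
Legal moves for Black: none.
In check with no legal moves → checkmate.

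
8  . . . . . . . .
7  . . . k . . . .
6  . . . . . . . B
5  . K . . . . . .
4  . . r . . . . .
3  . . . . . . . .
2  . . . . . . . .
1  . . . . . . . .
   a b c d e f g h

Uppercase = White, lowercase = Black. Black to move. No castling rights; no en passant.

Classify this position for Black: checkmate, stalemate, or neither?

neither

Black to move; black king on d7.
In check: no.
Legal moves for Black include: Ke8, Kd8, Kc8, Ke7, Kc7, Ke6, Kd6, Rc8, Rc7, Rc6, Rc5+, Rh4, Rg4, Rf4, Re4, Rd4, Rb4+, Ra4, ... (list truncated; more exist).
Black has legal moves and is not in check → neither.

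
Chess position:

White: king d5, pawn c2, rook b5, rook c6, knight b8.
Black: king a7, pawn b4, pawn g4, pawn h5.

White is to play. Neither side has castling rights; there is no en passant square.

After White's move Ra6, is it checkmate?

yes

After Ra6: black king on a7; in check: yes, from the white rook on a6.
King squares — a6: attacked by Nb8; b6: attacked by Rb5; b7: attacked by Rb5; a8: attacked by Ra6; b8: attacked by Rb5.
Black has no legal moves → checkmate.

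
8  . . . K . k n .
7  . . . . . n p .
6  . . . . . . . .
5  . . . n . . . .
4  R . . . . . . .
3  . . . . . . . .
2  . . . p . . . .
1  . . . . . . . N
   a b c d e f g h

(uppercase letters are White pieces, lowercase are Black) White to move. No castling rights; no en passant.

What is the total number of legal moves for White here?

White to move; king on d8.
In check: yes, from the black knight on f7.
Legal moves: Kc8, Kd7.
Count: 2.

2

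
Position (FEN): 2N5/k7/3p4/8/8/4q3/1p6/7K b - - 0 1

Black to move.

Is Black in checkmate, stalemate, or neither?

neither

Black to move; black king on a7.
In check: yes, from the white knight on c8.
Legal moves for Black: Kb8, Ka8, Kb7, Ka6.
Black is in check but has 4 legal moves → neither.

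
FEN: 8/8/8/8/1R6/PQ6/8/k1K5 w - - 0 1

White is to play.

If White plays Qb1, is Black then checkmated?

After Qb1: black king on a1; in check: yes, from the white queen on b1.
King squares — b1: attacked by Kc1; a2: attacked by Qb1; b2: attacked by Qb1.
Black has no legal moves → checkmate.

yes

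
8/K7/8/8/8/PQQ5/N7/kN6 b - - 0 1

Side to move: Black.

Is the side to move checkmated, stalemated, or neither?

checkmate

Black to move; black king on a1.
In check: yes, from the white queen on c3.
King squares — b1: attacked by Qb3; a2: attacked by Qb3; b2: attacked by Qb3.
Legal moves for Black: none.
In check with no legal moves → checkmate.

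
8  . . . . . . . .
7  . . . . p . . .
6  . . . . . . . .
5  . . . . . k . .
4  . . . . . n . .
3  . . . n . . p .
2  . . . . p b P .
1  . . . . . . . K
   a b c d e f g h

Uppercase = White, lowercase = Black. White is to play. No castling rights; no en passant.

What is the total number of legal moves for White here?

0

White to move; king on h1.
In check: no.
Legal moves: none.
Count: 0.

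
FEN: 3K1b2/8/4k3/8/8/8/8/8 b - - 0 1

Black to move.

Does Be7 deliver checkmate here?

no

After Be7: white king on d8; in check: yes, from the black bishop on e7.
White has 3 legal replies: Ke8, Kc8, Kc7.
In check but a legal move exists → not checkmate.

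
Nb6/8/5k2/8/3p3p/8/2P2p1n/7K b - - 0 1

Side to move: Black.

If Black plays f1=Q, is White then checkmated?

yes

After f1=Q: white king on h1; in check: yes, from the black queen on f1.
King squares — g1: attacked by Qf1; g2: attacked by Qf1; h2: attacked by Bb8.
White has no legal moves → checkmate.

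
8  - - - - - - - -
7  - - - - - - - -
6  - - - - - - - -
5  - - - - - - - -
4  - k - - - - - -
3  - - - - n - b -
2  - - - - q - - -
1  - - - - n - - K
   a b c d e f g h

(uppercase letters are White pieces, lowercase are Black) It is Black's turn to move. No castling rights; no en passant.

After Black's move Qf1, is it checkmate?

After Qf1: white king on h1; in check: yes, from the black queen on f1.
King squares — g1: attacked by Qf1; g2: attacked by Ne1; h2: attacked by Bg3.
White has no legal moves → checkmate.

yes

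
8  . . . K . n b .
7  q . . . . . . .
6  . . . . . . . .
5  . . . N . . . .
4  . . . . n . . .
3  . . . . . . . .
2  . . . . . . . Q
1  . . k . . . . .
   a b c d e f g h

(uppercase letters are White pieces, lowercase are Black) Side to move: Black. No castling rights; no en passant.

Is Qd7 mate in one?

After Qd7: white king on d8; in check: yes, from the black queen on d7.
King squares — c7: attacked by Qd7; d7: attacked by Nf8; e7: attacked by Qd7; c8: attacked by Qd7; e8: attacked by Qd7.
White has no legal moves → checkmate.

yes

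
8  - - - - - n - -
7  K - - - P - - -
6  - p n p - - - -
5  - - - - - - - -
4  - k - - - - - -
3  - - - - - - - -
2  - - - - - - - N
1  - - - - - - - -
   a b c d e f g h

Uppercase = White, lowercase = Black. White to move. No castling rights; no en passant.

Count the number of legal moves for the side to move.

White to move; king on a7.
In check: yes, from the black knight on c6.
Legal moves: Ka8, Kb7, Kxb6, Ka6.
Count: 4.

4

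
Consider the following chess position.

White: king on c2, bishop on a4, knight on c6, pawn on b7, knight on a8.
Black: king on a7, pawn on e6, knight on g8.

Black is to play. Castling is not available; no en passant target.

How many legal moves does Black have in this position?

Black to move; king on a7.
In check: yes, from the white knight on c6.
Legal moves: Kxb7, Ka6.
Count: 2.

2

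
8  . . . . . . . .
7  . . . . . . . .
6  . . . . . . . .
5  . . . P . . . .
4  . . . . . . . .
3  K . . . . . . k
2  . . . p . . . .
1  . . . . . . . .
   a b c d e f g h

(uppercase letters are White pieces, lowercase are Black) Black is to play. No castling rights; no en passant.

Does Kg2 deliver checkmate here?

After Kg2: white king on a3; in check: no.
White is not in check, so this cannot be checkmate.

no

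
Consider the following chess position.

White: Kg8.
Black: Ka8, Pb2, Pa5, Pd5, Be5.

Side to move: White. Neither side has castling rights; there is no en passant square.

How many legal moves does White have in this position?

3

White to move; king on g8.
In check: no.
Legal moves: Kf8, Kh7, Kf7.
Count: 3.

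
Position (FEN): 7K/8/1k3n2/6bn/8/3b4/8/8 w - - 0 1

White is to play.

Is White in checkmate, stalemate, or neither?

stalemate

White to move; white king on h8.
In check: no.
King squares — g7: attacked by Nh5; h7: attacked by Bd3; g8: attacked by Nf6.
Legal moves for White: none.
Not in check and no legal moves → stalemate.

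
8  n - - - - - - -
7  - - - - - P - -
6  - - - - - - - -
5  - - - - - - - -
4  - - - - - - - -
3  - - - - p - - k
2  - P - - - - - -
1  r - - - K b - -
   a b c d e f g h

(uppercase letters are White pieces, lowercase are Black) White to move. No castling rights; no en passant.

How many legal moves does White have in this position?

White to move; king on e1.
In check: yes, from the black rook on a1.
Legal moves: none.
Count: 0.

0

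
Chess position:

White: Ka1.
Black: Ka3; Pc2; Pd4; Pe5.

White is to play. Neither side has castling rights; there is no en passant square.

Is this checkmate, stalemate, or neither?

stalemate

White to move; white king on a1.
In check: no.
King squares — b1: attacked by Pc2; a2: attacked by Ka3; b2: attacked by Ka3.
Legal moves for White: none.
Not in check and no legal moves → stalemate.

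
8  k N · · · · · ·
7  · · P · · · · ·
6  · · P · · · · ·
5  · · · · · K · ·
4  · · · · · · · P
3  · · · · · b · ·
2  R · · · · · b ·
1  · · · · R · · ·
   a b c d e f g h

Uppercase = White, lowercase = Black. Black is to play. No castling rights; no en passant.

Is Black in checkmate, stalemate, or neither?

Black to move; black king on a8.
In check: yes, from the white rook on a2.
King squares — a7: attacked by Ra2; b7: attacked by Pc6; b8: attacked by Pc7.
Legal moves for Black: none.
In check with no legal moves → checkmate.

checkmate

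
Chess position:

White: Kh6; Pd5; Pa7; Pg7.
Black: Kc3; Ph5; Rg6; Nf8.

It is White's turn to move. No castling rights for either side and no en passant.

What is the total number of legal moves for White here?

1

White to move; king on h6.
In check: yes, from the black rook on g6.
Legal moves: Kxh5.
Count: 1.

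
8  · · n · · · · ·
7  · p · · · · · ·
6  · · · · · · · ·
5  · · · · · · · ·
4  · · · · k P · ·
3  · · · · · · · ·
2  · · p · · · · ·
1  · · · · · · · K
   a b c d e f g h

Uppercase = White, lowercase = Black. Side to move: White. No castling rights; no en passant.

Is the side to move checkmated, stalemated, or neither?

neither

White to move; white king on h1.
In check: no.
Legal moves for White: Kh2, Kg2, Kg1, f5.
White has 4 legal moves and is not in check → neither.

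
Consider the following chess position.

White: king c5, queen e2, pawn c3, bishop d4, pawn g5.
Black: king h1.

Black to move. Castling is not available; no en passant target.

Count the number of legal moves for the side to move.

0

Black to move; king on h1.
In check: no.
Legal moves: none.
Count: 0.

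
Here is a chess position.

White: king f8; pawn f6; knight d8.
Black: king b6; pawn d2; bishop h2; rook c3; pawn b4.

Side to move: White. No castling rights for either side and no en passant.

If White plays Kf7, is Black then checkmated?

After Kf7: black king on b6; in check: no.
Black is not in check, so this cannot be checkmate.

no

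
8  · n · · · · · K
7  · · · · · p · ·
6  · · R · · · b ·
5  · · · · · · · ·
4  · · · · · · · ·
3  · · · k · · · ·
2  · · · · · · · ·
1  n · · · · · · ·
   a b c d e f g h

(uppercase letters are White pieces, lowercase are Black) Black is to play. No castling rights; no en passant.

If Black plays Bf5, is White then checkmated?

no

After Bf5: white king on h8; in check: no.
White is not in check, so this cannot be checkmate.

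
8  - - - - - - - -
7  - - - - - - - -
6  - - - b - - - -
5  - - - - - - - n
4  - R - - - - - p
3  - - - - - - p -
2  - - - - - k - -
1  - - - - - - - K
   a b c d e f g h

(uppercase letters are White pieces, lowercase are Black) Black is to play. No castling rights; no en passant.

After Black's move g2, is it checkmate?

yes

After g2: white king on h1; in check: yes, from the black pawn on g2.
King squares — g1: attacked by Kf2; g2: attacked by Kf2; h2: attacked by Bd6.
White has no legal moves → checkmate.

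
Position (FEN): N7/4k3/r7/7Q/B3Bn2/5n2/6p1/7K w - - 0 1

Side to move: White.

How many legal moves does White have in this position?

0

White to move; king on h1.
In check: yes, from the black pawn on g2.
Legal moves: none.
Count: 0.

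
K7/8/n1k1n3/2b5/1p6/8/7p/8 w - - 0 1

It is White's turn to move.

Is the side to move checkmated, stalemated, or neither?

stalemate

White to move; white king on a8.
In check: no.
King squares — a7: attacked by Bc5; b7: attacked by Kc6; b8: attacked by Na6.
Legal moves for White: none.
Not in check and no legal moves → stalemate.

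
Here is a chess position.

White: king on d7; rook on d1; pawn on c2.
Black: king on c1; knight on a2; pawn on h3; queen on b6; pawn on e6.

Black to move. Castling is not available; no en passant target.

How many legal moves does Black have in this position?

Black to move; king on c1.
In check: yes, from the white rook on d1.
Legal moves: Kxc2, Kb2, Kxd1.
Count: 3.

3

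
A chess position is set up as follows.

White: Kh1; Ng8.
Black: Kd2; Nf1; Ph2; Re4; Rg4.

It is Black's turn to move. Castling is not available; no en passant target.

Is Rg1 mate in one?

After Rg1: white king on h1; in check: yes, from the black rook on g1.
King squares — g1: attacked by Ph2; g2: attacked by Rg1; h2: attacked by Nf1.
White has no legal moves → checkmate.

yes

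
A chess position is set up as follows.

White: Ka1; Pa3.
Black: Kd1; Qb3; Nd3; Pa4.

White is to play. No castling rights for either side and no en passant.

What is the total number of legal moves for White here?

0

White to move; king on a1.
In check: no.
Legal moves: none.
Count: 0.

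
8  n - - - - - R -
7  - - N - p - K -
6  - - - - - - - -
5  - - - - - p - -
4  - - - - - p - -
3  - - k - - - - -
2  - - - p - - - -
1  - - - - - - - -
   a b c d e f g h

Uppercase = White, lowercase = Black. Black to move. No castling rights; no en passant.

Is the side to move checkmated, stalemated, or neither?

neither

Black to move; black king on c3.
In check: no.
Legal moves for Black: Nxc7, Nb6, Kd4, Kc4, Kb4, Kd3, Kb3, Kc2, Kb2, e6, f3, d1=Q, d1=R, d1=B, d1=N, e5.
Black has 16 legal moves and is not in check → neither.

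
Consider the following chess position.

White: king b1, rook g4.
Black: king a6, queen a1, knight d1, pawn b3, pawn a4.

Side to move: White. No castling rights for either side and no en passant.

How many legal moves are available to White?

White to move; king on b1.
In check: yes, from the black queen on a1.
Legal moves: Kxa1.
Count: 1.

1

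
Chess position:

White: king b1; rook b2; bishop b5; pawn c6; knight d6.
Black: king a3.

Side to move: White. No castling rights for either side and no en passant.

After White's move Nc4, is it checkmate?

After Nc4: black king on a3; in check: yes, from the white knight on c4.
King squares — a2: attacked by Kb1; b2: attacked by Kb1; b3: attacked by Rb2; a4: attacked by Bb5; b4: attacked by Rb2.
Black has no legal moves → checkmate.

yes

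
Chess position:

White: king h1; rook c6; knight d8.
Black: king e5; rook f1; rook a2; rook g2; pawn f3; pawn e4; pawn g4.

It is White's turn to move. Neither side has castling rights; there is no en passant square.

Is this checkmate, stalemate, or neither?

White to move; white king on h1.
In check: yes, from the black rook on f1.
King squares — g1: attacked by Rf1; g2: attacked by Ra2; h2: attacked by Rg2.
Legal moves for White: none.
In check with no legal moves → checkmate.

checkmate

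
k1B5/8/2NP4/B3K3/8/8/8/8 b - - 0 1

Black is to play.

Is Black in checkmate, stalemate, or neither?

stalemate

Black to move; black king on a8.
In check: no.
King squares — a7: attacked by Nc6; b7: attacked by Bc8; b8: attacked by Nc6.
Legal moves for Black: none.
Not in check and no legal moves → stalemate.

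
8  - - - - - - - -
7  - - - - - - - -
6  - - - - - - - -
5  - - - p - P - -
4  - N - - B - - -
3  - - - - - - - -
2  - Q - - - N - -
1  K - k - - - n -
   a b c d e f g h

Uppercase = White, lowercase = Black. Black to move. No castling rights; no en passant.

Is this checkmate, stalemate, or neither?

checkmate

Black to move; black king on c1.
In check: yes, from the white queen on b2.
King squares — b1: attacked by Ka1; d1: attacked by Nf2; b2: attacked by Ka1; c2: attacked by Qb2; d2: attacked by Qb2.
Legal moves for Black: none.
In check with no legal moves → checkmate.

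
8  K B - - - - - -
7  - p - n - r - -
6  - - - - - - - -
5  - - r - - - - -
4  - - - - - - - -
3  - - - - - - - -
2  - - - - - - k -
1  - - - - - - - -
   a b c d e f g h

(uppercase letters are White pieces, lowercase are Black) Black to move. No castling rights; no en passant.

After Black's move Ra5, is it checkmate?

After Ra5: white king on a8; in check: yes, from the black rook on a5.
White has 2 legal replies: Kxb7, Ba7.
In check but a legal move exists → not checkmate.

no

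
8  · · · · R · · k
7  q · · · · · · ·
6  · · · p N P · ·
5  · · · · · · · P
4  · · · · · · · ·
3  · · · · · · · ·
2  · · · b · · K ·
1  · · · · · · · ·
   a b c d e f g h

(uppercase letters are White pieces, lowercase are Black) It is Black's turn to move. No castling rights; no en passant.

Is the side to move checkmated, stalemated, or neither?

Black to move; black king on h8.
In check: yes, from the white rook on e8.
Legal moves for Black: Kh7.
Black is in check but has 1 legal move → neither.

neither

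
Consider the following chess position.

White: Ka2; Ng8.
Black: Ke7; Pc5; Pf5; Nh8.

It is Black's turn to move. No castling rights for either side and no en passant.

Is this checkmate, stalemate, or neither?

Black to move; black king on e7.
In check: yes, from the white knight on g8.
King squares — d6: available; e6: available; f6: attacked by Ng8; d7: available; f7: available; d8: available; e8: available; f8: available.
Legal moves for Black: Kf8, Ke8, Kd8, Kf7, Kd7, Ke6, Kd6.
Black is in check but has 7 legal moves → neither.

neither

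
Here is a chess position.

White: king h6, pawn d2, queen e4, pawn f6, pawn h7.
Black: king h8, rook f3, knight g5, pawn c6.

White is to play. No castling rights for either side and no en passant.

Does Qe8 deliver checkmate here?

After Qe8: black king on h8; in check: yes, from the white queen on e8.
King squares — g7: attacked by Pf6; h7: attacked by Kh6; g8: attacked by Ph7.
Black has no legal moves → checkmate.

yes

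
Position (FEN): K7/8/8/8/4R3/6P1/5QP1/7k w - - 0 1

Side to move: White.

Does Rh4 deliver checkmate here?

yes

After Rh4: black king on h1; in check: yes, from the white rook on h4.
King squares — g1: attacked by Qf2; g2: attacked by Qf2; h2: attacked by Rh4.
Black has no legal moves → checkmate.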